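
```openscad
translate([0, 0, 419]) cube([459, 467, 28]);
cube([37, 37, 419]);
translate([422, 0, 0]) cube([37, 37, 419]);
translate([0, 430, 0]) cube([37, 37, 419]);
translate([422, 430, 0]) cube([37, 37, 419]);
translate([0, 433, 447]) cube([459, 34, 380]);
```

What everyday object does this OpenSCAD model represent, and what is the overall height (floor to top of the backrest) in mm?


A chair. The overall height is 827 mm.

A slab on four corner posts with a tall panel at the back — a chair. The seat slab sits at z = 419 with thickness 28, and the 380 mm backrest starts at the seat top, so the overall height is 419 + 28 + 380 = 827 mm.


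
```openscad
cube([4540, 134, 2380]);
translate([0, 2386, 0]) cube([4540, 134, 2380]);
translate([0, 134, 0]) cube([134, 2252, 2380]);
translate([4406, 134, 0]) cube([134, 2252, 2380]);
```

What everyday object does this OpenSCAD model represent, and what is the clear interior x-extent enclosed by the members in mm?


A house (or room) frame. The interior width is 4272 mm.

Four 2380 mm walls enclosing a rectangle with no floor or roof — a room or house frame. Outside width is 4540 mm and wall thickness is 134 mm, so the interior width is 4540 − 2 × 134 = 4272 mm.


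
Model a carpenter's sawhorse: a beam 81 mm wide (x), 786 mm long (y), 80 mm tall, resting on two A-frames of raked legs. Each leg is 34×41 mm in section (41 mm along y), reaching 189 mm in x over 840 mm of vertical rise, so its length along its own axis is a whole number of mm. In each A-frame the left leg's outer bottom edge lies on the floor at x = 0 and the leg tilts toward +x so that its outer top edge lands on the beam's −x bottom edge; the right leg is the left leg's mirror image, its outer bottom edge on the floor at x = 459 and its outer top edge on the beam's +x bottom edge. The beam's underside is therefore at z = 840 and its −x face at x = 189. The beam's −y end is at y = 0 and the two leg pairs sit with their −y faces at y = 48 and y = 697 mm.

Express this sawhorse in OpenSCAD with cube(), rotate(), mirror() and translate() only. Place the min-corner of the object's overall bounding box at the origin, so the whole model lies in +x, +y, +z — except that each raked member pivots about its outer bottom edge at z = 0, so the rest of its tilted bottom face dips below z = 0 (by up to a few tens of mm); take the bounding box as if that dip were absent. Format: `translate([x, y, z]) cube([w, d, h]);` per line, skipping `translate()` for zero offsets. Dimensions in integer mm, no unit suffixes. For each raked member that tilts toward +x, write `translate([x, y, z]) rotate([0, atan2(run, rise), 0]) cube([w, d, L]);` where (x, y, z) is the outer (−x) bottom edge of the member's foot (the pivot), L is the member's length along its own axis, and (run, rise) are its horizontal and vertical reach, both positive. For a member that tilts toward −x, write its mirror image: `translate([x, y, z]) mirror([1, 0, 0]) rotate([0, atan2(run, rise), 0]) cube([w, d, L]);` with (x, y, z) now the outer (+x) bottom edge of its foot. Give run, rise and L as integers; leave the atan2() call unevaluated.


translate([189, 0, 840]) cube([81, 786, 80]);
translate([0, 48, 0]) rotate([0, atan2(189, 840), 0]) cube([34, 41, 861]);
translate([459, 48, 0]) mirror([1, 0, 0]) rotate([0, atan2(189, 840), 0]) cube([34, 41, 861]);
translate([0, 697, 0]) rotate([0, atan2(189, 840), 0]) cube([34, 41, 861]);
translate([459, 697, 0]) mirror([1, 0, 0]) rotate([0, atan2(189, 840), 0]) cube([34, 41, 861]);


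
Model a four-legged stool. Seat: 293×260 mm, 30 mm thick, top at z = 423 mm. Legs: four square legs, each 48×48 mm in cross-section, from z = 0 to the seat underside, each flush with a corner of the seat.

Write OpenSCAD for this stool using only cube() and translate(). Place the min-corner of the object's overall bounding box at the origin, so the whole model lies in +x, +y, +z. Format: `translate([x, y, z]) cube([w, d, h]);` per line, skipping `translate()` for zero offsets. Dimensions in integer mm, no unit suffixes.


translate([0, 0, 393]) cube([293, 260, 30]);
cube([48, 48, 393]);
translate([245, 0, 0]) cube([48, 48, 393]);
translate([0, 212, 0]) cube([48, 48, 393]);
translate([245, 212, 0]) cube([48, 48, 393]);


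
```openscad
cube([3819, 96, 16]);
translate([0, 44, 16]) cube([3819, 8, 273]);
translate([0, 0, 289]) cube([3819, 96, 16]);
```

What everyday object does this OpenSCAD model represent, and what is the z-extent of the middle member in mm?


An I-beam. The web height is 273 mm.

Two wide flanges with a thin centred web — an I-beam. Overall 305 mm minus two 16 mm flanges gives a web of 305 − 2·16 = 273 mm.


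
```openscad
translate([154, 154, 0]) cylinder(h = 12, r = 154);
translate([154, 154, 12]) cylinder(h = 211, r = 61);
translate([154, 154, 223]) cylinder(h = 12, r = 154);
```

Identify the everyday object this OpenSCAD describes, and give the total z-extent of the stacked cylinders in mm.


A spool. The overall height is 235 mm.

Three coaxial cylinders, large–small–large — a spool. Two 12 mm flanges and a 211 mm core give 12 + 211 + 12 = 235 mm.


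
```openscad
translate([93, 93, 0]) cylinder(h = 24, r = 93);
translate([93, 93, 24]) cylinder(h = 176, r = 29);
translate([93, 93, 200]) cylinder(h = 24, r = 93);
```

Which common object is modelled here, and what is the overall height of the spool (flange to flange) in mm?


A spool. The overall height is 224 mm.

Three coaxial cylinders, large–small–large — a spool. Two 24 mm flanges and a 176 mm core give 24 + 176 + 24 = 224 mm.


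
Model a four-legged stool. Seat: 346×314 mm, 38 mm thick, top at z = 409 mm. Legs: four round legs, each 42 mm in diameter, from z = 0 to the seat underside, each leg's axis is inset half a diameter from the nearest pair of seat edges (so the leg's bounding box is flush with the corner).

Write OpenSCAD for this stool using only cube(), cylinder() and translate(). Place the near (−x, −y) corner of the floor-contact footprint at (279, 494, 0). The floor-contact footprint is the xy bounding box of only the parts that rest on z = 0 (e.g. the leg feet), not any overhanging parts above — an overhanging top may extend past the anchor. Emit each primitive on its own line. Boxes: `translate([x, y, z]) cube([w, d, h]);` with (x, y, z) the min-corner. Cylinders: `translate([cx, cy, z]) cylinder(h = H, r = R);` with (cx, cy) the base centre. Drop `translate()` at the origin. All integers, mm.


// leg_h = 409 - 38 = 371
translate([279, 494, 371]) cube([346, 314, 38]);
translate([300, 515, 0]) cylinder(h = 371, r = 21);
translate([604, 515, 0]) cylinder(h = 371, r = 21);
translate([300, 787, 0]) cylinder(h = 371, r = 21);
translate([604, 787, 0]) cylinder(h = 371, r = 21);


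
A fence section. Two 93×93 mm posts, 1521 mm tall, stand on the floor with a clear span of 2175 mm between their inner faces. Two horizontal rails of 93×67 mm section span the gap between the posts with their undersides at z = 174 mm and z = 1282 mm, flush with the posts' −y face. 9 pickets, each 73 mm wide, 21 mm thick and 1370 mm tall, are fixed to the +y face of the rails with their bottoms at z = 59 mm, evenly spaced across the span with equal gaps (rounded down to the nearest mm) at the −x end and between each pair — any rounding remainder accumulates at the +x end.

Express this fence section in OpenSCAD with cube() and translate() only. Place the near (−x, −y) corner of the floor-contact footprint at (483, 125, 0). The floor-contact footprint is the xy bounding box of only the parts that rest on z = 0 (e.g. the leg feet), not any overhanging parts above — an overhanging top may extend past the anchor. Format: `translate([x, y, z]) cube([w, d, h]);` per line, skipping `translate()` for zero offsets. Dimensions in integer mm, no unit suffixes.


translate([483, 125, 0]) cube([93, 93, 1521]);
translate([2751, 125, 0]) cube([93, 93, 1521]);
translate([576, 125, 174]) cube([2175, 93, 67]);
translate([576, 125, 1282]) cube([2175, 93, 67]);
translate([727, 218, 59]) cube([73, 21, 1370]);
translate([951, 218, 59]) cube([73, 21, 1370]);
translate([1175, 218, 59]) cube([73, 21, 1370]);
translate([1399, 218, 59]) cube([73, 21, 1370]);
translate([1623, 218, 59]) cube([73, 21, 1370]);
translate([1847, 218, 59]) cube([73, 21, 1370]);
translate([2071, 218, 59]) cube([73, 21, 1370]);
translate([2295, 218, 59]) cube([73, 21, 1370]);
translate([2519, 218, 59]) cube([73, 21, 1370]);


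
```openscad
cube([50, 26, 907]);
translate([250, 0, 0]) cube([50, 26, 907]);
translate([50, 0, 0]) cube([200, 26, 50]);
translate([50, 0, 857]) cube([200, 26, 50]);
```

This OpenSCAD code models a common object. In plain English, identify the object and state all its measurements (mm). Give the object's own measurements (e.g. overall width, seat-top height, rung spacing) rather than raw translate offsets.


A rectangular picture frame lying in the x–z plane (depth along y). The opening is 200 mm wide (x) by 807 mm tall (z), surrounded by a border 50 mm wide on all four sides. The frame is 26 mm deep and is made of two full-height vertical stiles with two horizontal rails fitted between them.


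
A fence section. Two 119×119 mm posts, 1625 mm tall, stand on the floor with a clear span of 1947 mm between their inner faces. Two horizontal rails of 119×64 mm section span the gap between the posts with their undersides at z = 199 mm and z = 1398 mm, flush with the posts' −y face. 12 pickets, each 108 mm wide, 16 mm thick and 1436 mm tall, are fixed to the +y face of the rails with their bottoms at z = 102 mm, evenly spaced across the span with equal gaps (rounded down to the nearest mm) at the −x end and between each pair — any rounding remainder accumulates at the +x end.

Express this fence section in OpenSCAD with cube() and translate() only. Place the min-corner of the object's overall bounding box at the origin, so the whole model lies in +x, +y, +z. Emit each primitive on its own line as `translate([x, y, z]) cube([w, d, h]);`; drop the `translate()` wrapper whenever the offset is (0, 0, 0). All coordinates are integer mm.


cube([119, 119, 1625]);
translate([2066, 0, 0]) cube([119, 119, 1625]);
translate([119, 0, 199]) cube([1947, 119, 64]);
translate([119, 0, 1398]) cube([1947, 119, 64]);
translate([169, 119, 102]) cube([108, 16, 1436]);
translate([327, 119, 102]) cube([108, 16, 1436]);
translate([485, 119, 102]) cube([108, 16, 1436]);
translate([643, 119, 102]) cube([108, 16, 1436]);
translate([801, 119, 102]) cube([108, 16, 1436]);
translate([959, 119, 102]) cube([108, 16, 1436]);
translate([1117, 119, 102]) cube([108, 16, 1436]);
translate([1275, 119, 102]) cube([108, 16, 1436]);
translate([1433, 119, 102]) cube([108, 16, 1436]);
translate([1591, 119, 102]) cube([108, 16, 1436]);
translate([1749, 119, 102]) cube([108, 16, 1436]);
translate([1907, 119, 102]) cube([108, 16, 1436]);


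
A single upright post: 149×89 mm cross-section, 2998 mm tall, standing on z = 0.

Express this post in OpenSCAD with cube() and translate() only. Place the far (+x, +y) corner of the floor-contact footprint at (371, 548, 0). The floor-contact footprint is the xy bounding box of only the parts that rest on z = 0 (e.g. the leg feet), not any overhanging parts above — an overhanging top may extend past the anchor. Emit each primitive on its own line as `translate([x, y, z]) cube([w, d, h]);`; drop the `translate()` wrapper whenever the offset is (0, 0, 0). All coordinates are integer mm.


translate([222, 459, 0]) cube([149, 89, 2998]);


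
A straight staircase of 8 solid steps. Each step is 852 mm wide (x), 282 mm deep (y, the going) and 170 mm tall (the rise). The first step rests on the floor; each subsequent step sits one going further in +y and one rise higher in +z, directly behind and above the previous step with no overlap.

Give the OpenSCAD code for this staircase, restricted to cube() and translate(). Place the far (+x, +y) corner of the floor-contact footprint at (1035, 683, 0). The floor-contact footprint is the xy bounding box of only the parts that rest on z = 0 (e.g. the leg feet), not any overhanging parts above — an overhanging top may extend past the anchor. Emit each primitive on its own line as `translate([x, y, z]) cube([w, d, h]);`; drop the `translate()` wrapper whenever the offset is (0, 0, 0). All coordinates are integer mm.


translate([183, 401, 0]) cube([852, 282, 170]);
translate([183, 683, 170]) cube([852, 282, 170]);
translate([183, 965, 340]) cube([852, 282, 170]);
translate([183, 1247, 510]) cube([852, 282, 170]);
translate([183, 1529, 680]) cube([852, 282, 170]);
translate([183, 1811, 850]) cube([852, 282, 170]);
translate([183, 2093, 1020]) cube([852, 282, 170]);
translate([183, 2375, 1190]) cube([852, 282, 170]);


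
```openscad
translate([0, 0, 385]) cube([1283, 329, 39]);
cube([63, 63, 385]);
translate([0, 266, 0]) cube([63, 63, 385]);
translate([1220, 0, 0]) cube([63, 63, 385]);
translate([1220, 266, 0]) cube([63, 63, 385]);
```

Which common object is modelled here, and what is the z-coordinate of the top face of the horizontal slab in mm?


A bench. The seat-top height is 424 mm.

A long slab on four corner posts — a bench. The slab sits at z = 385 with thickness 39, so the top is 385 + 39 = 424 mm.


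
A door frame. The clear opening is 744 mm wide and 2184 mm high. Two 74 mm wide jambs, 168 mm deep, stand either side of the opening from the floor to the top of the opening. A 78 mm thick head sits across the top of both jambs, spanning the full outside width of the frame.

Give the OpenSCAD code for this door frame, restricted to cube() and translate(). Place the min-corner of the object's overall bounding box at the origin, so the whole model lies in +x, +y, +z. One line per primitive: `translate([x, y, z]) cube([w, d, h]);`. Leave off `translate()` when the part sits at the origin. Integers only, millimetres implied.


cube([74, 168, 2184]);
translate([818, 0, 0]) cube([74, 168, 2184]);
translate([0, 0, 2184]) cube([892, 168, 78]);


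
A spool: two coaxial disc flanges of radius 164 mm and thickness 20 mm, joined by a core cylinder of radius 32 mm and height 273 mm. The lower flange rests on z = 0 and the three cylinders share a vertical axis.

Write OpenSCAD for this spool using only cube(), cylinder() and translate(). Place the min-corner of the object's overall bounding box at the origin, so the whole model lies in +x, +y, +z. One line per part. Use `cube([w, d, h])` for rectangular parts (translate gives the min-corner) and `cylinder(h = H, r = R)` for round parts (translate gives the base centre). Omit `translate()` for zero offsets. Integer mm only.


translate([164, 164, 0]) cylinder(h = 20, r = 164);
translate([164, 164, 20]) cylinder(h = 273, r = 32);
translate([164, 164, 293]) cylinder(h = 20, r = 164);


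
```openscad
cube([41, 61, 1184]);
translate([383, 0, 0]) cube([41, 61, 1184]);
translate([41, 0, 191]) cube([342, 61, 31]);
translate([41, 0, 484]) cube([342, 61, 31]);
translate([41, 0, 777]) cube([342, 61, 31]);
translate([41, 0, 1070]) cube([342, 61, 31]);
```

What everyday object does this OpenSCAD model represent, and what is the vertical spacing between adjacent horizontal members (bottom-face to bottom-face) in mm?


A ladder. The rung spacing is 293 mm.

Two tall 41×61 posts with 4 short bars between them — a ladder. Adjacent rungs sit at z = 191 and z = 484, so the spacing is 484 − 191 = 293 mm.


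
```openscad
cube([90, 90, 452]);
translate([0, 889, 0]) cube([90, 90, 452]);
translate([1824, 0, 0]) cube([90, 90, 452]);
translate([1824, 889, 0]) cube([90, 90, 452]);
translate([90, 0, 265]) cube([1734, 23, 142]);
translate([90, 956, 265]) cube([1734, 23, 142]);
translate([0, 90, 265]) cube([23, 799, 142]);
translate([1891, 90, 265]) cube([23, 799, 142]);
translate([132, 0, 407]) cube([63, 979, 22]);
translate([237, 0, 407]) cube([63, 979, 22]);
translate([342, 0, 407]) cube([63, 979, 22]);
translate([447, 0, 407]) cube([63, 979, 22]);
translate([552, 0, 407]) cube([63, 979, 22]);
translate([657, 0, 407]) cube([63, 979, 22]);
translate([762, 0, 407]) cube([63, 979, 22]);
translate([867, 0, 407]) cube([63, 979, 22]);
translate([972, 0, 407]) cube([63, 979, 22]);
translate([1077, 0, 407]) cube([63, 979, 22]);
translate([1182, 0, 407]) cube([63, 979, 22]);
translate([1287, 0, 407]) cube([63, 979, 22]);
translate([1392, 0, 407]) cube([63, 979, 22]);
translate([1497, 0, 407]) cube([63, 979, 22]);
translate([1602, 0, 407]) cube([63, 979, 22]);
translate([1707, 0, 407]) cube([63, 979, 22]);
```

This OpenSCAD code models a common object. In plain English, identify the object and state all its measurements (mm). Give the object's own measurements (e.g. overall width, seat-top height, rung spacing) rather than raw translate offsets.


A bed frame 1914 mm long (x) by 979 mm wide (y). Four 90×90 mm corner posts, 452 mm tall, at the corners of the footprint. Four rails of 23 mm thickness and 142 mm height run between adjacent posts with their undersides at z = 265 mm, their outer faces flush with the outside of the frame (the two x-running rails run between the posts' inner faces; the two y-running rails run between the posts' inner faces). 16 slats, each 63 mm wide (x) and 22 mm thick, lie across the top of the two x-running rails, running the full 979 mm width of the frame in y; along x they sit between the end posts with a 42 mm gap after the −x posts and between neighbouring slats, leaving 54 mm before the +x posts.


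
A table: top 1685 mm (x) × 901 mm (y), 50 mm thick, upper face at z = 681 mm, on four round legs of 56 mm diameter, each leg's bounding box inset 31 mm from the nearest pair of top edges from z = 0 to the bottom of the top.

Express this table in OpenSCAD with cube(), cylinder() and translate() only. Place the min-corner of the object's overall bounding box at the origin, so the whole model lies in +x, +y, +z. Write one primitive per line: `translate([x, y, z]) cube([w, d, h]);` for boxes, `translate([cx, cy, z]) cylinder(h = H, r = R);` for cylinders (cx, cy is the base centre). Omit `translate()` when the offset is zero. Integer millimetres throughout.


translate([0, 0, 631]) cube([1685, 901, 50]);
translate([59, 59, 0]) cylinder(h = 631, r = 28);
translate([1626, 59, 0]) cylinder(h = 631, r = 28);
translate([59, 842, 0]) cylinder(h = 631, r = 28);
translate([1626, 842, 0]) cylinder(h = 631, r = 28);


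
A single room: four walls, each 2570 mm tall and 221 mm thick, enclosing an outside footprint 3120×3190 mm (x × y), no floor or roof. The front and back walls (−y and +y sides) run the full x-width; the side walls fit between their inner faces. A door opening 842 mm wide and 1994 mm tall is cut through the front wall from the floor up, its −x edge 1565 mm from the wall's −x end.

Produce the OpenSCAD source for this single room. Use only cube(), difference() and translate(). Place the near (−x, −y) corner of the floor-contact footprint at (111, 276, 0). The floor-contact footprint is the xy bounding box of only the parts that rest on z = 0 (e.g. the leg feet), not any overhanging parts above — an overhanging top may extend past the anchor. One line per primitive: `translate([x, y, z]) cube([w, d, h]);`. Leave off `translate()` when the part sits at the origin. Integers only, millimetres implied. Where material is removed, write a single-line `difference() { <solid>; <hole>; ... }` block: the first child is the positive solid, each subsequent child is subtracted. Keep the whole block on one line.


difference() { translate([111, 276, 0]) cube([3120, 221, 2570]); translate([1676, 276, 0]) cube([842, 221, 1994]); }
translate([111, 3245, 0]) cube([3120, 221, 2570]);
translate([111, 497, 0]) cube([221, 2748, 2570]);
translate([3010, 497, 0]) cube([221, 2748, 2570]);


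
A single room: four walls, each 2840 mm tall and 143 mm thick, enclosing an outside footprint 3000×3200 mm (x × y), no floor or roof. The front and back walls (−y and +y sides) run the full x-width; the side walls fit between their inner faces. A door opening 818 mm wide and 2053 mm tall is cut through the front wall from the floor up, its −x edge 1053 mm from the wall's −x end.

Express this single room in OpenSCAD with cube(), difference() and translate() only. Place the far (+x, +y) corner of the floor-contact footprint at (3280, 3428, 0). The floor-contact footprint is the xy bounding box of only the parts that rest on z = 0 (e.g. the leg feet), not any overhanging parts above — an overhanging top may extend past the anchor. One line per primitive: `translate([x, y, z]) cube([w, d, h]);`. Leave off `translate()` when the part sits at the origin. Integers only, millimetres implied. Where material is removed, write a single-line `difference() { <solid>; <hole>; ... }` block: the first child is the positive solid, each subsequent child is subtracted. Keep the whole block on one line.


difference() { translate([280, 228, 0]) cube([3000, 143, 2840]); translate([1333, 228, 0]) cube([818, 143, 2053]); }
translate([280, 3285, 0]) cube([3000, 143, 2840]);
translate([280, 371, 0]) cube([143, 2914, 2840]);
translate([3137, 371, 0]) cube([143, 2914, 2840]);


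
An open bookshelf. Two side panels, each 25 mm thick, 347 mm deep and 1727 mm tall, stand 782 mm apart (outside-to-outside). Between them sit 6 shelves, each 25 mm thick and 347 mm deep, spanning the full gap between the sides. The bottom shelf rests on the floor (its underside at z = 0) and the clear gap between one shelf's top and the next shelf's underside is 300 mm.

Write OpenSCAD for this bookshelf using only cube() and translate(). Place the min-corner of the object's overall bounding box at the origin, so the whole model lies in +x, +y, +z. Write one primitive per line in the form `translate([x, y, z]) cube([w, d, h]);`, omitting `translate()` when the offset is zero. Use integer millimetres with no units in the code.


cube([25, 347, 1727]);
translate([757, 0, 0]) cube([25, 347, 1727]);
translate([25, 0, 0]) cube([732, 347, 25]);
translate([25, 0, 325]) cube([732, 347, 25]);
translate([25, 0, 650]) cube([732, 347, 25]);
translate([25, 0, 975]) cube([732, 347, 25]);
translate([25, 0, 1300]) cube([732, 347, 25]);
translate([25, 0, 1625]) cube([732, 347, 25]);


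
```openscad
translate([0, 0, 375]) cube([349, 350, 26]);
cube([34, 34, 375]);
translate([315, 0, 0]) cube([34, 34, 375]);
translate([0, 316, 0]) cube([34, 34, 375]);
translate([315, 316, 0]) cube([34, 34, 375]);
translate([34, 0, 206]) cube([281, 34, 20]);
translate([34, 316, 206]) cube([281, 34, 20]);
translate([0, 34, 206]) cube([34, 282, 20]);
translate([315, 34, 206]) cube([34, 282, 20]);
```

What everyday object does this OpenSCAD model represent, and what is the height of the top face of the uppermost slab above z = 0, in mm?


A stool. The seat height is 401 mm.

A 349×350×26 slab at z = 375 on four corner posts — a stool. The seat top is 375 + 26 = 401 mm.


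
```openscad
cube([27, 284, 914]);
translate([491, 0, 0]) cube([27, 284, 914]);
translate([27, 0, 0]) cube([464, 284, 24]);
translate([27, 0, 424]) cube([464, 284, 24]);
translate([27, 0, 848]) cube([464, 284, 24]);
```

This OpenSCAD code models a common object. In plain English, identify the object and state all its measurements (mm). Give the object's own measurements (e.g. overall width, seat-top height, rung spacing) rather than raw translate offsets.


An open bookshelf. Two side panels, each 27 mm thick, 284 mm deep and 914 mm tall, stand 518 mm apart (outside-to-outside). Between them sit 3 shelves, each 24 mm thick and 284 mm deep, spanning the full gap between the sides. The bottom shelf rests on the floor (its underside at z = 0) and the clear gap between one shelf's top and the next shelf's underside is 400 mm.


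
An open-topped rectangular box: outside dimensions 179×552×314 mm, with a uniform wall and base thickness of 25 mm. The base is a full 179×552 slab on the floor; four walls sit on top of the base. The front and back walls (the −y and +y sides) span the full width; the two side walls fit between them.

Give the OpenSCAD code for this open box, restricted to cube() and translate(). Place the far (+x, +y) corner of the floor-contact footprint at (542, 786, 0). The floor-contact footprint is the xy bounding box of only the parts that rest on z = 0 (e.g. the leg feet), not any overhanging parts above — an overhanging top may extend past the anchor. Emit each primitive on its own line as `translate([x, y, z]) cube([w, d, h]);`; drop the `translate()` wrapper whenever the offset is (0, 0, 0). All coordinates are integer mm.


translate([363, 234, 0]) cube([179, 552, 25]);
translate([363, 234, 25]) cube([179, 25, 289]);
translate([363, 761, 25]) cube([179, 25, 289]);
translate([363, 259, 25]) cube([25, 502, 289]);
translate([517, 259, 25]) cube([25, 502, 289]);


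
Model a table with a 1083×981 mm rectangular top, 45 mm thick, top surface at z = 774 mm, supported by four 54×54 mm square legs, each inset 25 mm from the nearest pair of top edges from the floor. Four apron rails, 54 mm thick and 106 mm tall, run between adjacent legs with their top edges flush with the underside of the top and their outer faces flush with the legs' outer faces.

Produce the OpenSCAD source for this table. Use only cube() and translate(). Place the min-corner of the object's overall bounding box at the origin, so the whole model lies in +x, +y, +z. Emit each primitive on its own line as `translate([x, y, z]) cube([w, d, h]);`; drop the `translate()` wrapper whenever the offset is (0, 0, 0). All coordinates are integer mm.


translate([0, 0, 729]) cube([1083, 981, 45]);
translate([25, 25, 0]) cube([54, 54, 729]);
translate([1004, 25, 0]) cube([54, 54, 729]);
translate([25, 902, 0]) cube([54, 54, 729]);
translate([1004, 902, 0]) cube([54, 54, 729]);
translate([79, 25, 623]) cube([925, 54, 106]);
translate([79, 902, 623]) cube([925, 54, 106]);
translate([25, 79, 623]) cube([54, 823, 106]);
translate([1004, 79, 623]) cube([54, 823, 106]);


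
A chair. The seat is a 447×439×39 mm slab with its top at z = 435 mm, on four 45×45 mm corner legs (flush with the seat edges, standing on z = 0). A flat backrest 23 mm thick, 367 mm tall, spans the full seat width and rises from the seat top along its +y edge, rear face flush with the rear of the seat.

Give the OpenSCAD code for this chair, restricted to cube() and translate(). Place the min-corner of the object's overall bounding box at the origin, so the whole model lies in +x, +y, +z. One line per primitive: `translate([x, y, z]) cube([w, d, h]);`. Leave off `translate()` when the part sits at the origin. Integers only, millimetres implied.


translate([0, 0, 396]) cube([447, 439, 39]);
cube([45, 45, 396]);
translate([402, 0, 0]) cube([45, 45, 396]);
translate([0, 394, 0]) cube([45, 45, 396]);
translate([402, 394, 0]) cube([45, 45, 396]);
translate([0, 416, 435]) cube([447, 23, 367]);


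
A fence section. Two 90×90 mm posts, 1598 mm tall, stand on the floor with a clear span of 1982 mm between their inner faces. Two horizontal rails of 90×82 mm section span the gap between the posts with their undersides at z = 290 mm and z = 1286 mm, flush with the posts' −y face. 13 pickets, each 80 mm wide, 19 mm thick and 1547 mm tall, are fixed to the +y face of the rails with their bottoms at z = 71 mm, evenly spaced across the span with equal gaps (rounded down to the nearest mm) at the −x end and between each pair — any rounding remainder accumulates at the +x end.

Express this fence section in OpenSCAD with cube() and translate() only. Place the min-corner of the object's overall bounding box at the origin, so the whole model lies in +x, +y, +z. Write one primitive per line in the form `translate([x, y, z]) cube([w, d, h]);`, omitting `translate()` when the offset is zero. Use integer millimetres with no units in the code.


cube([90, 90, 1598]);
translate([2072, 0, 0]) cube([90, 90, 1598]);
translate([90, 0, 290]) cube([1982, 90, 82]);
translate([90, 0, 1286]) cube([1982, 90, 82]);
translate([157, 90, 71]) cube([80, 19, 1547]);
translate([304, 90, 71]) cube([80, 19, 1547]);
translate([451, 90, 71]) cube([80, 19, 1547]);
translate([598, 90, 71]) cube([80, 19, 1547]);
translate([745, 90, 71]) cube([80, 19, 1547]);
translate([892, 90, 71]) cube([80, 19, 1547]);
translate([1039, 90, 71]) cube([80, 19, 1547]);
translate([1186, 90, 71]) cube([80, 19, 1547]);
translate([1333, 90, 71]) cube([80, 19, 1547]);
translate([1480, 90, 71]) cube([80, 19, 1547]);
translate([1627, 90, 71]) cube([80, 19, 1547]);
translate([1774, 90, 71]) cube([80, 19, 1547]);
translate([1921, 90, 71]) cube([80, 19, 1547]);


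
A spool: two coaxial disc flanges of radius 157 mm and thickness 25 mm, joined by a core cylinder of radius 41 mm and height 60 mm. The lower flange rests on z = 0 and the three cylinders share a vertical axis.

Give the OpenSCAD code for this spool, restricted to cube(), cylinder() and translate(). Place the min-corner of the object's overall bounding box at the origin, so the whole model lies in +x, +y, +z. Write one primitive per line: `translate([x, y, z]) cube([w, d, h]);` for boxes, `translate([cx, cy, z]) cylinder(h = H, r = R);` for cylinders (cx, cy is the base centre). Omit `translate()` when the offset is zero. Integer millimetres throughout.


translate([157, 157, 0]) cylinder(h = 25, r = 157);
translate([157, 157, 25]) cylinder(h = 60, r = 41);
translate([157, 157, 85]) cylinder(h = 25, r = 157);


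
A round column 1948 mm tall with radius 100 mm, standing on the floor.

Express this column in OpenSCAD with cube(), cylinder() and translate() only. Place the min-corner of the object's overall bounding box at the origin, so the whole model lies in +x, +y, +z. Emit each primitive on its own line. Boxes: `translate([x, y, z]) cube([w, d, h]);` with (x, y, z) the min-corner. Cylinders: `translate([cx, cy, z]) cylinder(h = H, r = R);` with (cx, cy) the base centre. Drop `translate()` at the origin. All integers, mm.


translate([100, 100, 0]) cylinder(h = 1948, r = 100);


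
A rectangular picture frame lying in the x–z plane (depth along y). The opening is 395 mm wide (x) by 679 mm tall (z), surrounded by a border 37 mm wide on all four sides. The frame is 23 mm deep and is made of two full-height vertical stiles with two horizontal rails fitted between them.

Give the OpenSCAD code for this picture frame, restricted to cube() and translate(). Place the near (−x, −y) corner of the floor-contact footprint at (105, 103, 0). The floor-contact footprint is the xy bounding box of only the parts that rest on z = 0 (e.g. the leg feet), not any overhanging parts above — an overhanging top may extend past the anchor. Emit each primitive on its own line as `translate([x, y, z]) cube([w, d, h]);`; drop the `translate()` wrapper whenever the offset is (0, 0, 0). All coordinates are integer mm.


translate([105, 103, 0]) cube([37, 23, 753]);
translate([537, 103, 0]) cube([37, 23, 753]);
translate([142, 103, 0]) cube([395, 23, 37]);
translate([142, 103, 716]) cube([395, 23, 37]);


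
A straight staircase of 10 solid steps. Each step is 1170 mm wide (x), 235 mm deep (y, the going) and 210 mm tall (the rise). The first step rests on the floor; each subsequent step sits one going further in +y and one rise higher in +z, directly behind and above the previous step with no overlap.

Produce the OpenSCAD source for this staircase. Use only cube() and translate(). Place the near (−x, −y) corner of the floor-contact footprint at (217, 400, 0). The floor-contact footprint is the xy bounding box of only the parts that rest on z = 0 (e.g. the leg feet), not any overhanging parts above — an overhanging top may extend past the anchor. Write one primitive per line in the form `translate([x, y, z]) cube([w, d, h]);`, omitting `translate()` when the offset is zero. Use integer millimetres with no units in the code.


translate([217, 400, 0]) cube([1170, 235, 210]);
translate([217, 635, 210]) cube([1170, 235, 210]);
translate([217, 870, 420]) cube([1170, 235, 210]);
translate([217, 1105, 630]) cube([1170, 235, 210]);
translate([217, 1340, 840]) cube([1170, 235, 210]);
translate([217, 1575, 1050]) cube([1170, 235, 210]);
translate([217, 1810, 1260]) cube([1170, 235, 210]);
translate([217, 2045, 1470]) cube([1170, 235, 210]);
translate([217, 2280, 1680]) cube([1170, 235, 210]);
translate([217, 2515, 1890]) cube([1170, 235, 210]);


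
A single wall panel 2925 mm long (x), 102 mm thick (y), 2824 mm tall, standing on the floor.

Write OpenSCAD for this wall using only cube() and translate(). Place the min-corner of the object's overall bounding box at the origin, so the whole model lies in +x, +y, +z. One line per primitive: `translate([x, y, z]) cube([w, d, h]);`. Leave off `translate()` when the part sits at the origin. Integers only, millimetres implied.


cube([2925, 102, 2824]);


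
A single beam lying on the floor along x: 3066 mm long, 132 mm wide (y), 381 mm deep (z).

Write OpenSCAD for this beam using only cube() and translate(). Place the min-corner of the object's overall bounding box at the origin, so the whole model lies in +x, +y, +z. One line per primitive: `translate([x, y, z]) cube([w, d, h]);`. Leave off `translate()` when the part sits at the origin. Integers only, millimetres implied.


cube([3066, 132, 381]);


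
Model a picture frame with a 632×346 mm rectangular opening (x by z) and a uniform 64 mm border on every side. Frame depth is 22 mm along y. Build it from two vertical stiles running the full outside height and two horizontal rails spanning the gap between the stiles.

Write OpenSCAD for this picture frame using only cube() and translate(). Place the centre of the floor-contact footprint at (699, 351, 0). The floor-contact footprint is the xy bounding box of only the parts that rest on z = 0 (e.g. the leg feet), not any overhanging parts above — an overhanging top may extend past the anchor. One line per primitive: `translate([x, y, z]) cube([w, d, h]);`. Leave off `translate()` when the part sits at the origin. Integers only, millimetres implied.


translate([319, 340, 0]) cube([64, 22, 474]);
translate([1015, 340, 0]) cube([64, 22, 474]);
translate([383, 340, 0]) cube([632, 22, 64]);
translate([383, 340, 410]) cube([632, 22, 64]);


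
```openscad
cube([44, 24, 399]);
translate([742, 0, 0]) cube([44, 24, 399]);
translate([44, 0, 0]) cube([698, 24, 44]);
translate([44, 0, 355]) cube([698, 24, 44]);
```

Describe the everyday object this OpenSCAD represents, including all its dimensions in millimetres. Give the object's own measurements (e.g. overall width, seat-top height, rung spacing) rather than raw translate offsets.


A rectangular picture frame lying in the x–z plane (depth along y). The opening is 698 mm wide (x) by 311 mm tall (z), surrounded by a border 44 mm wide on all four sides. The frame is 24 mm deep and is made of two full-height vertical stiles with two horizontal rails fitted between them.


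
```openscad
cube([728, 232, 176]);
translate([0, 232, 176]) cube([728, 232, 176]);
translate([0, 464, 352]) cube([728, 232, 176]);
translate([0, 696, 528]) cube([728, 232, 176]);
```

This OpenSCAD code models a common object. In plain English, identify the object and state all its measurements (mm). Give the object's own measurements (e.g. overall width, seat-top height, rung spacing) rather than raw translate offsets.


A straight staircase of 4 solid steps. Each step is 728 mm wide (x), 232 mm deep (y, the going) and 176 mm tall (the rise). The first step rests on the floor; each subsequent step sits one going further in +y and one rise higher in +z, directly behind and above the previous step with no overlap.


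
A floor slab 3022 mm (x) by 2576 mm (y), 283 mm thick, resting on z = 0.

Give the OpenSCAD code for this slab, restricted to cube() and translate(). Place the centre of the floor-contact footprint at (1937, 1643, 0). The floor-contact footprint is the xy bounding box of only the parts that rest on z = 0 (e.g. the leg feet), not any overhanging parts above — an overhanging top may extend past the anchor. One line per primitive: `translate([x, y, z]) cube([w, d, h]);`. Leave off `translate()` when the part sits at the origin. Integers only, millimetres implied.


translate([426, 355, 0]) cube([3022, 2576, 283]);


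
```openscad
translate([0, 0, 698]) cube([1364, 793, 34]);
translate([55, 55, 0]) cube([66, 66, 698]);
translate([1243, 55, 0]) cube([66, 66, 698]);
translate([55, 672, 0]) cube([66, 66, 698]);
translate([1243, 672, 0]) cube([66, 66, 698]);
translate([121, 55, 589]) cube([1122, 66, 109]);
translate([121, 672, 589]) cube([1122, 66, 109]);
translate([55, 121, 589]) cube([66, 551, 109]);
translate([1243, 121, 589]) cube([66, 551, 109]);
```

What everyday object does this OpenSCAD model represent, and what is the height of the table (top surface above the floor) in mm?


A table. The table height is 732 mm.

A 1364×793×34 slab sits at z = 698 on four 66 mm square posts — a table. The top surface is at 698 + 34 = 732 mm.


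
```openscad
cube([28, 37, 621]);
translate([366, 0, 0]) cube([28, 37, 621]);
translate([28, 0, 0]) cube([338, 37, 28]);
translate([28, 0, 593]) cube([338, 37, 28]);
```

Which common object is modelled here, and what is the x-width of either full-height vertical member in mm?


A picture frame. The border width is 28 mm.

Four thin pieces enclosing a rectangular opening — a picture frame. The two full-height stiles are 621 mm tall; the top rail sits at z = 593 and is 28 mm tall, so the border above the opening is 621 − 593 = 28 mm, matching the stile x-width.


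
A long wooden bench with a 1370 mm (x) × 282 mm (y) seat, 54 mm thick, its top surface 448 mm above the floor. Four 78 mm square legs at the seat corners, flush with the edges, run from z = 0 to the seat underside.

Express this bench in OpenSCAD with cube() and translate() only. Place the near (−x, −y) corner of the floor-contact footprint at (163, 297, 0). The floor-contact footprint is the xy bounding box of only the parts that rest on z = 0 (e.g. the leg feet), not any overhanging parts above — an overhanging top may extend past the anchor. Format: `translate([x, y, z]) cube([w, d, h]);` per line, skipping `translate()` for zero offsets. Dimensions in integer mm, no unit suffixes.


translate([163, 297, 394]) cube([1370, 282, 54]);
translate([163, 297, 0]) cube([78, 78, 394]);
translate([163, 501, 0]) cube([78, 78, 394]);
translate([1455, 297, 0]) cube([78, 78, 394]);
translate([1455, 501, 0]) cube([78, 78, 394]);


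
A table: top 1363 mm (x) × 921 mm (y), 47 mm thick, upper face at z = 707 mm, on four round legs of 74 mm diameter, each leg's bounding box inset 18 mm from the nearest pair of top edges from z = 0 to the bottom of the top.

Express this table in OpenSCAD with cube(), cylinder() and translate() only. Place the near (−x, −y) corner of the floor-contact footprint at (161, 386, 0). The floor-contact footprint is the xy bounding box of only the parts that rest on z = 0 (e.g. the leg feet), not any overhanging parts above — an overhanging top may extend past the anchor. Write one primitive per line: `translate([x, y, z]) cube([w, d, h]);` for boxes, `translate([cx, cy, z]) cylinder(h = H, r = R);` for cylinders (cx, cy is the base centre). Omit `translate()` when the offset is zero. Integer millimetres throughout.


translate([143, 368, 660]) cube([1363, 921, 47]);
translate([198, 423, 0]) cylinder(h = 660, r = 37);
translate([1451, 423, 0]) cylinder(h = 660, r = 37);
translate([198, 1234, 0]) cylinder(h = 660, r = 37);
translate([1451, 1234, 0]) cylinder(h = 660, r = 37);


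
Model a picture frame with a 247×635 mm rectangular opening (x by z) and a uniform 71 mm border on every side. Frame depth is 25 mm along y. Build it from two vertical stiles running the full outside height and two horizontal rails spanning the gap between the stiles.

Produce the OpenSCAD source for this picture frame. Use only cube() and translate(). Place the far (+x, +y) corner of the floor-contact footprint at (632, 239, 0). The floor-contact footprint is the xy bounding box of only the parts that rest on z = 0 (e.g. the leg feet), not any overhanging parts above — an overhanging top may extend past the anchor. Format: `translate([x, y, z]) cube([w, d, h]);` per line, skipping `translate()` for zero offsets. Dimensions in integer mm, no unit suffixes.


translate([243, 214, 0]) cube([71, 25, 777]);
translate([561, 214, 0]) cube([71, 25, 777]);
translate([314, 214, 0]) cube([247, 25, 71]);
translate([314, 214, 706]) cube([247, 25, 71]);
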